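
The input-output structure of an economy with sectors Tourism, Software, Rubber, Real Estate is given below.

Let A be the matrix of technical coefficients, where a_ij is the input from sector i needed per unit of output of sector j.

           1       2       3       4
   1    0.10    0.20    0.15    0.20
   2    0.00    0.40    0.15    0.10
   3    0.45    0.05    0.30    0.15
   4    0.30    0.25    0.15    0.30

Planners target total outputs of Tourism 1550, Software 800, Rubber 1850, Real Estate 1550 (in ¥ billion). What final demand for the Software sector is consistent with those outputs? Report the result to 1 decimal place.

d_2 = 47.5

I − A =
  [   0.90    -0.20    -0.15    -0.20]
  [   0.00     0.60    -0.15    -0.10]
  [  -0.45    -0.05     0.70    -0.15]
  [  -0.30    -0.25    -0.15     0.70]
d = (I − A) x:
  d_1 = (+0.90)·1550 + (-0.20)·800 + (-0.15)·1850 + (-0.20)·1550 = 647.5
  d_2 = (+0.00)·1550 + (+0.60)·800 + (-0.15)·1850 + (-0.10)·1550 = 47.5
  d_3 = (-0.45)·1550 + (-0.05)·800 + (+0.70)·1850 + (-0.15)·1550 = 325.0
  d_4 = (-0.30)·1550 + (-0.25)·800 + (-0.15)·1850 + (+0.70)·1550 = 142.5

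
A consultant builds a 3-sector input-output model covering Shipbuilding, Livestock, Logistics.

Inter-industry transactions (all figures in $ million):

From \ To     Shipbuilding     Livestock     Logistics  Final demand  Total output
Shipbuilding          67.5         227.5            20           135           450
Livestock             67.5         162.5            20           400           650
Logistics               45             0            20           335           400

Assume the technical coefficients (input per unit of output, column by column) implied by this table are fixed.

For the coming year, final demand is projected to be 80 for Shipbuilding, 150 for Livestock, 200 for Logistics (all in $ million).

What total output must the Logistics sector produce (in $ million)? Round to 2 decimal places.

x_3 = 233.08

Technical coefficients a_ij = z_ij / X_j:
  a_11 = 67.5/450 = 0.15, a_21 = 67.5/450 = 0.15, a_31 = 45/450 = 0.10
  a_12 = 227.5/650 = 0.35, a_22 = 162.5/650 = 0.25, a_32 = 0/650 = 0.00
  a_13 = 20/400 = 0.05, a_23 = 20/400 = 0.05, a_33 = 20/400 = 0.05
I − A =
  [   0.85    -0.35    -0.05]
  [  -0.15     0.75    -0.05]
  [  -0.10     0.00     0.95]
Cofactors of I−A, C_ij = (−1)^(i+j)·(minor ij) (rows/columns in the sector order above):
  C_11 = (0.75)(0.95) − (-0.05)(0.00) = 0.7125
  C_12 = −[(-0.15)(0.95) − (-0.05)(-0.10)] = 0.1475
  C_13 = (-0.15)(0.00) − (0.75)(-0.10) = 0.0750
  C_21 = −[(-0.35)(0.95) − (-0.05)(0.00)] = 0.3325
  C_22 = (0.85)(0.95) − (-0.05)(-0.10) = 0.8025
  C_23 = −[(0.85)(0.00) − (-0.35)(-0.10)] = 0.0350
  C_31 = (-0.35)(-0.05) − (-0.05)(0.75) = 0.0550
  C_32 = −[(0.85)(-0.05) − (-0.05)(-0.15)] = 0.0500
  C_33 = (0.85)(0.75) − (-0.35)(-0.15) = 0.5850
det(I−A) = Σ_j (I−A)_1j·C_1j = (0.85)(0.7125) + (-0.35)(0.1475) + (-0.05)(0.0750) = 0.55025
adj(I−A) = Cᵀ =
  [ 0.7125   0.3325   0.0550]
  [ 0.1475   0.8025   0.0500]
  [ 0.0750   0.0350   0.5850]
(I − A)⁻¹ = adj(I−A) / det(I−A) ≈
  [   1.2949     0.6043     0.1000]
  [   0.2681     1.4584     0.0909]
  [   0.1363     0.0636     1.0632]
x = (I − A)⁻¹ d = adj(I−A)·d / det(I−A), with det(I−A) = 0.55025:
  x_1 = (0.7125·80 + 0.3325·150 + 0.0550·200) / 0.55025 = 117.875 / 0.55025 ≈ 214.22
  x_2 = (0.1475·80 + 0.8025·150 + 0.0500·200) / 0.55025 = 142.175 / 0.55025 ≈ 258.38
  x_3 = (0.0750·80 + 0.0350·150 + 0.5850·200) / 0.55025 = 128.25 / 0.55025 ≈ 233.08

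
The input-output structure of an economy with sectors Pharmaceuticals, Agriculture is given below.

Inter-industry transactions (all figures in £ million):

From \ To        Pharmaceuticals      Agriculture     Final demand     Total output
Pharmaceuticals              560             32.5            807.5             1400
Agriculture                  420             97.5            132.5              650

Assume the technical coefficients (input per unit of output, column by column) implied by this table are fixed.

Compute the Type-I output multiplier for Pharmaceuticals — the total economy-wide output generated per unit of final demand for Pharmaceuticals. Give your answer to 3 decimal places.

Technical coefficients a_ij = z_ij / X_j:
  a_PP = 560/1400 = 0.40, a_AP = 420/1400 = 0.30
  a_PA = 32.5/650 = 0.05, a_AA = 97.5/650 = 0.15
I − A =
  [   0.60    -0.05]
  [  -0.30     0.85]
det(I−A) = (0.60)(0.85) − (-0.05)(-0.30) = 0.4950
adj(I−A) = [[0.85, 0.05], [0.30, 0.60]]
(I − A)⁻¹ = adj(I−A) / det(I−A) ≈
  [   1.7172     0.1010]
  [   0.6061     1.2121]
The output multiplier for sector j is the column-j sum of the Leontief inverse (I − A)⁻¹ = adj(I−A) / det(I−A).
Column P of adj(I−A): (0.85, 0.30); det(I−A) = 0.4950.
m_P = (0.85 + 0.30) / 0.4950 = 1.15 / 0.4950 ≈ 2.323.

m_P = 2.323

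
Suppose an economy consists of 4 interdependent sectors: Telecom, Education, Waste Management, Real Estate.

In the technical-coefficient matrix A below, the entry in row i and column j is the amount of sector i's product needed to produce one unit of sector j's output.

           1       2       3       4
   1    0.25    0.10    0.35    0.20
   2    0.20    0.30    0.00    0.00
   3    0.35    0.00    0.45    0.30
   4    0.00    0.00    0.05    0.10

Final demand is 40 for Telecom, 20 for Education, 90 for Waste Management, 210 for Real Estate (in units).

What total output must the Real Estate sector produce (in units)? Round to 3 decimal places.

I − A =
  [   0.75    -0.10    -0.35    -0.20]
  [  -0.20     0.70     0.00     0.00]
  [  -0.35     0.00     0.55    -0.30]
  [   0.00     0.00    -0.05     0.90]
Compute the cofactors C_ij = (−1)^(i+j)·(3×3 minor ij) of I−A; the adjugate is their transpose:
adj(I−A) = Cᵀ =
  [ 0.33600   0.04800   0.22750   0.15050]
  [ 0.09600   0.24625   0.06500   0.04300]
  [ 0.22050   0.03150   0.45450   0.20050]
  [ 0.01225   0.00175   0.02525   0.19200]
det(I−A) = Σ_j (I−A)_1j·C_1j = (0.75)(0.33600) + (-0.10)(0.09600) + (-0.35)(0.22050) + (-0.20)(0.01225) = 0.162775
(I − A)⁻¹ = adj(I−A) / det(I−A) ≈
  [   2.0642     0.2949     1.3976     0.9246]
  [   0.5898     1.5128     0.3993     0.2642]
  [   1.3546     0.1935     2.7922     1.2318]
  [   0.0753     0.0108     0.1551     1.1795]
x = (I − A)⁻¹ d = adj(I−A)·d / det(I−A), with det(I−A) = 0.162775:
  x_1 = (0.33600·40 + 0.04800·20 + 0.22750·90 + 0.15050·210) / 0.162775 = 66.48 / 0.162775 ≈ 408.417
  x_2 = (0.09600·40 + 0.24625·20 + 0.06500·90 + 0.04300·210) / 0.162775 = 23.645 / 0.162775 ≈ 145.262
  x_3 = (0.22050·40 + 0.03150·20 + 0.45450·90 + 0.20050·210) / 0.162775 = 92.46 / 0.162775 ≈ 568.023
  x_4 = (0.01225·40 + 0.00175·20 + 0.02525·90 + 0.19200·210) / 0.162775 = 43.1175 / 0.162775 ≈ 264.890

x_4 = 264.890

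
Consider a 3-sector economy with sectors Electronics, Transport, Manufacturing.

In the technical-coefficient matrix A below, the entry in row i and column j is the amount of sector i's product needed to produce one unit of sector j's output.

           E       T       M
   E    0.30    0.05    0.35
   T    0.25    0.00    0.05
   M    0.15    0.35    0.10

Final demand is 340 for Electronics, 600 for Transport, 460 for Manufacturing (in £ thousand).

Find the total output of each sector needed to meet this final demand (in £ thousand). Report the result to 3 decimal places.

I − A =
  [   0.70    -0.05    -0.35]
  [  -0.25     1.00    -0.05]
  [  -0.15    -0.35     0.90]
Cofactors of I−A, C_ij = (−1)^(i+j)·(minor ij) (rows/columns in the sector order above):
  C_11 = (1.00)(0.90) − (-0.05)(-0.35) = 0.8825
  C_12 = −[(-0.25)(0.90) − (-0.05)(-0.15)] = 0.2325
  C_13 = (-0.25)(-0.35) − (1.00)(-0.15) = 0.2375
  C_21 = −[(-0.05)(0.90) − (-0.35)(-0.35)] = 0.1675
  C_22 = (0.70)(0.90) − (-0.35)(-0.15) = 0.5775
  C_23 = −[(0.70)(-0.35) − (-0.05)(-0.15)] = 0.2525
  C_31 = (-0.05)(-0.05) − (-0.35)(1.00) = 0.3525
  C_32 = −[(0.70)(-0.05) − (-0.35)(-0.25)] = 0.1225
  C_33 = (0.70)(1.00) − (-0.05)(-0.25) = 0.6875
det(I−A) = Σ_j (I−A)_1j·C_1j = (0.70)(0.8825) + (-0.05)(0.2325) + (-0.35)(0.2375) = 0.5230
adj(I−A) = Cᵀ =
  [ 0.8825   0.1675   0.3525]
  [ 0.2325   0.5775   0.1225]
  [ 0.2375   0.2525   0.6875]
(I − A)⁻¹ = adj(I−A) / det(I−A) ≈
  [   1.6874     0.3203     0.6740]
  [   0.4446     1.1042     0.2342]
  [   0.4541     0.4828     1.3145]
x = (I − A)⁻¹ d = adj(I−A)·d / det(I−A), with det(I−A) = 0.5230:
  x_E = (0.8825·340 + 0.1675·600 + 0.3525·460) / 0.5230 = 562.70 / 0.5230 ≈ 1075.908
  x_T = (0.2325·340 + 0.5775·600 + 0.1225·460) / 0.5230 = 481.90 / 0.5230 ≈ 921.415
  x_M = (0.2375·340 + 0.2525·600 + 0.6875·460) / 0.5230 = 548.50 / 0.5230 ≈ 1048.757

x_E = 1075.908, x_T = 921.415, x_M = 1048.757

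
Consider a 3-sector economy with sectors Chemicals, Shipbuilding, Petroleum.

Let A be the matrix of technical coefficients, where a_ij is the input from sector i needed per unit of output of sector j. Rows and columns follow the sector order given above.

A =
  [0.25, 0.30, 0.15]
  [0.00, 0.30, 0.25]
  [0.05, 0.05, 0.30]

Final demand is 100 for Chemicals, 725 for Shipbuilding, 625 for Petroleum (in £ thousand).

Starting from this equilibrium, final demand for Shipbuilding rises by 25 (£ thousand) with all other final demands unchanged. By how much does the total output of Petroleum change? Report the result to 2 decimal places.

I − A =
  [   0.75    -0.30    -0.15]
  [   0.00     0.70    -0.25]
  [  -0.05    -0.05     0.70]
Cofactors of I−A, C_ij = (−1)^(i+j)·(minor ij) (rows/columns in the sector order above):
  C_11 = (0.70)(0.70) − (-0.25)(-0.05) = 0.4775
  C_12 = −[(0.00)(0.70) − (-0.25)(-0.05)] = 0.0125
  C_13 = (0.00)(-0.05) − (0.70)(-0.05) = 0.0350
  C_21 = −[(-0.30)(0.70) − (-0.15)(-0.05)] = 0.2175
  C_22 = (0.75)(0.70) − (-0.15)(-0.05) = 0.5175
  C_23 = −[(0.75)(-0.05) − (-0.30)(-0.05)] = 0.0525
  C_31 = (-0.30)(-0.25) − (-0.15)(0.70) = 0.1800
  C_32 = −[(0.75)(-0.25) − (-0.15)(0.00)] = 0.1875
  C_33 = (0.75)(0.70) − (-0.30)(0.00) = 0.5250
det(I−A) = Σ_j (I−A)_1j·C_1j = (0.75)(0.4775) + (-0.30)(0.0125) + (-0.15)(0.0350) = 0.349125
adj(I−A) = Cᵀ =
  [ 0.4775   0.2175   0.1800]
  [ 0.0125   0.5175   0.1875]
  [ 0.0350   0.0525   0.5250]
(I − A)⁻¹ = adj(I−A) / det(I−A) ≈
  [   1.3677     0.6230     0.5156]
  [   0.0358     1.4823     0.5371]
  [   0.1003     0.1504     1.5038]
Δx = (I − A)⁻¹ Δd with Δd having +25 in the Shipbuilding component and 0 elsewhere.
So Δx_3 = L_32 · (+25), where L_32 = adj(I−A)_32 / det(I−A) = 0.0525 / 0.349125.
Δx_3 = 0.0525 × (+25) / 0.349125 = 1.3125 / 0.349125 ≈ 3.76.

Δx_3 = 3.76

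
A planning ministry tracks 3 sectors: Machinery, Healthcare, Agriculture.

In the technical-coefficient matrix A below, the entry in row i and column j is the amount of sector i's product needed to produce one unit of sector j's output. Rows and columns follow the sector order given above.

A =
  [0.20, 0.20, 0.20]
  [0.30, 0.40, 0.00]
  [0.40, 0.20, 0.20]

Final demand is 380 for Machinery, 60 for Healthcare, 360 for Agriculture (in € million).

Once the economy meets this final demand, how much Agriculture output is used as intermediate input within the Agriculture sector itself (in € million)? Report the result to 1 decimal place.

z_33 = 202.6

I − A =
  [   0.80    -0.20    -0.20]
  [  -0.30     0.60     0.00]
  [  -0.40    -0.20     0.80]
Cofactors of I−A, C_ij = (−1)^(i+j)·(minor ij) (rows/columns in the sector order above):
  C_11 = (0.60)(0.80) − (0.00)(-0.20) = 0.4800
  C_12 = −[(-0.30)(0.80) − (0.00)(-0.40)] = 0.2400
  C_13 = (-0.30)(-0.20) − (0.60)(-0.40) = 0.3000
  C_21 = −[(-0.20)(0.80) − (-0.20)(-0.20)] = 0.2000
  C_22 = (0.80)(0.80) − (-0.20)(-0.40) = 0.5600
  C_23 = −[(0.80)(-0.20) − (-0.20)(-0.40)] = 0.2400
  C_31 = (-0.20)(0.00) − (-0.20)(0.60) = 0.1200
  C_32 = −[(0.80)(0.00) − (-0.20)(-0.30)] = 0.0600
  C_33 = (0.80)(0.60) − (-0.20)(-0.30) = 0.4200
det(I−A) = Σ_j (I−A)_1j·C_1j = (0.80)(0.4800) + (-0.20)(0.2400) + (-0.20)(0.3000) = 0.2760
adj(I−A) = Cᵀ =
  [ 0.4800   0.2000   0.1200]
  [ 0.2400   0.5600   0.0600]
  [ 0.3000   0.2400   0.4200]
(I − A)⁻¹ = adj(I−A) / det(I−A) ≈
  [   1.7391     0.7246     0.4348]
  [   0.8696     2.0290     0.2174]
  [   1.0870     0.8696     1.5217]
First solve x = (I − A)⁻¹ d = adj(I−A)·d / det(I−A); in particular x_3 = (0.3000·380 + 0.2400·60 + 0.4200·360) / 0.2760 = 279.60 / 0.2760 ≈ 1013.043.
Intermediate flow from 3 to 3: z_33 = a_33 · x_3 = 0.20 × 279.60 / 0.2760 = 55.92 / 0.2760 ≈ 202.6.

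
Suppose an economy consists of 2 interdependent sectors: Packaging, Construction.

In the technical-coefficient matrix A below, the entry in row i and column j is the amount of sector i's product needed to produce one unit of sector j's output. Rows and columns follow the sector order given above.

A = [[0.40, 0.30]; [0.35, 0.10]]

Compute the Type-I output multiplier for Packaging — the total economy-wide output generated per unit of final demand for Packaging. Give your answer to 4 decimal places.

I − A =
  [   0.60    -0.30]
  [  -0.35     0.90]
det(I−A) = (0.60)(0.90) − (-0.30)(-0.35) = 0.4350
adj(I−A) = [[0.90, 0.30], [0.35, 0.60]]
(I − A)⁻¹ = adj(I−A) / det(I−A) ≈
  [   2.06897     0.68966]
  [   0.80460     1.37931]
The output multiplier for sector j is the column-j sum of the Leontief inverse (I − A)⁻¹ = adj(I−A) / det(I−A).
Column 1 of adj(I−A): (0.90, 0.35); det(I−A) = 0.4350.
m_1 = (0.90 + 0.35) / 0.4350 = 1.25 / 0.4350 ≈ 2.8736.

m_1 = 2.8736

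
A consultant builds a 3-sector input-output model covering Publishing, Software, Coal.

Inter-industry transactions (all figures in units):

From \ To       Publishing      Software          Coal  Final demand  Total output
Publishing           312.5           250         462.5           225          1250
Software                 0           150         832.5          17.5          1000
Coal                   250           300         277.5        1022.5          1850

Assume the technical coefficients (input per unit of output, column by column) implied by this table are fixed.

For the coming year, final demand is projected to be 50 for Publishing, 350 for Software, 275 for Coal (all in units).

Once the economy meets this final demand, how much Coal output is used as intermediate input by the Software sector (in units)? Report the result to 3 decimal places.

z_CS = 241.947

Technical coefficients a_ij = z_ij / X_j:
  a_PP = 312.5/1250 = 0.25, a_SP = 0/1250 = 0.00, a_CP = 250/1250 = 0.20
  a_PS = 250/1000 = 0.25, a_SS = 150/1000 = 0.15, a_CS = 300/1000 = 0.30
  a_PC = 462.5/1850 = 0.25, a_SC = 832.5/1850 = 0.45, a_CC = 277.5/1850 = 0.15
I − A =
  [   0.75    -0.25    -0.25]
  [   0.00     0.85    -0.45]
  [  -0.20    -0.30     0.85]
Cofactors of I−A, C_ij = (−1)^(i+j)·(minor ij) (rows/columns in the sector order above):
  C_11 = (0.85)(0.85) − (-0.45)(-0.30) = 0.5875
  C_12 = −[(0.00)(0.85) − (-0.45)(-0.20)] = 0.0900
  C_13 = (0.00)(-0.30) − (0.85)(-0.20) = 0.1700
  C_21 = −[(-0.25)(0.85) − (-0.25)(-0.30)] = 0.2875
  C_22 = (0.75)(0.85) − (-0.25)(-0.20) = 0.5875
  C_23 = −[(0.75)(-0.30) − (-0.25)(-0.20)] = 0.2750
  C_31 = (-0.25)(-0.45) − (-0.25)(0.85) = 0.3250
  C_32 = −[(0.75)(-0.45) − (-0.25)(0.00)] = 0.3375
  C_33 = (0.75)(0.85) − (-0.25)(0.00) = 0.6375
det(I−A) = Σ_j (I−A)_1j·C_1j = (0.75)(0.5875) + (-0.25)(0.0900) + (-0.25)(0.1700) = 0.375625
adj(I−A) = Cᵀ =
  [ 0.5875   0.2875   0.3250]
  [ 0.0900   0.5875   0.3375]
  [ 0.1700   0.2750   0.6375]
(I − A)⁻¹ = adj(I−A) / det(I−A) ≈
  [   1.5641     0.7654     0.8652]
  [   0.2396     1.5641     0.8985]
  [   0.4526     0.7321     1.6972]
First solve x = (I − A)⁻¹ d = adj(I−A)·d / det(I−A); in particular x_S = (0.0900·50 + 0.5875·350 + 0.3375·275) / 0.375625 = 302.9375 / 0.375625 ≈ 806.48918.
Intermediate flow from C to S: z_CS = a_CS · x_S = 0.30 × 302.9375 / 0.375625 = 90.88125 / 0.375625 ≈ 241.947.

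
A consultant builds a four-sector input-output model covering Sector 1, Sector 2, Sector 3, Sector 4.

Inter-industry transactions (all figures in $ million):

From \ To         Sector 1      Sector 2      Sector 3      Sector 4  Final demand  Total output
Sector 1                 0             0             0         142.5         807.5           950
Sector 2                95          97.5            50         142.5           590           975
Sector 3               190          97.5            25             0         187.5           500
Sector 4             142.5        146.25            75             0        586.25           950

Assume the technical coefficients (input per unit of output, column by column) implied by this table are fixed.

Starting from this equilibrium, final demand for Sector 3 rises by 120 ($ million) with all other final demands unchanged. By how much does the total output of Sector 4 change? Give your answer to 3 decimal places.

Technical coefficients a_ij = z_ij / X_j:
  a_11 = 0/950 = 0.00, a_21 = 95/950 = 0.10, a_31 = 190/950 = 0.20, a_41 = 142.5/950 = 0.15
  a_12 = 0/975 = 0.00, a_22 = 97.5/975 = 0.10, a_32 = 97.5/975 = 0.10, a_42 = 146.25/975 = 0.15
  a_13 = 0/500 = 0.00, a_23 = 50/500 = 0.10, a_33 = 25/500 = 0.05, a_43 = 75/500 = 0.15
  a_14 = 142.5/950 = 0.15, a_24 = 142.5/950 = 0.15, a_34 = 0/950 = 0.00, a_44 = 0/950 = 0.00
I − A =
  [   1.00     0.00     0.00    -0.15]
  [  -0.10     0.90    -0.10    -0.15]
  [  -0.20    -0.10     0.95     0.00]
  [  -0.15    -0.15    -0.15     1.00]
Compute the cofactors C_ij = (−1)^(i+j)·(3×3 minor ij) of I−A; the adjugate is their transpose:
adj(I−A) = Cᵀ =
  [ 0.821375   0.023625   0.022500   0.126750]
  [ 0.140875   0.924125   0.122500   0.159750]
  [ 0.187750   0.102250   0.855000   0.043500]
  [ 0.172500   0.157500   0.150000   0.845000]
det(I−A) = Σ_j (I−A)_1j·C_1j = (1.00)(0.821375) + (0.00)(0.140875) + (0.00)(0.187750) + (-0.15)(0.172500) = 0.7955
(I − A)⁻¹ = adj(I−A) / det(I−A) ≈
  [   1.0325     0.0297     0.0283     0.1593]
  [   0.1771     1.1617     0.1540     0.2008]
  [   0.2360     0.1285     1.0748     0.0547]
  [   0.2168     0.1980     0.1886     1.0622]
Δx = (I − A)⁻¹ Δd with Δd having +120 in the Sector 3 component and 0 elsewhere.
So Δx_4 = L_43 · (+120), where L_43 = adj(I−A)_43 / det(I−A) = 0.150000 / 0.7955.
Δx_4 = 0.150000 × (+120) / 0.7955 = 18.00 / 0.7955 ≈ 22.627.

Δx_4 = 22.627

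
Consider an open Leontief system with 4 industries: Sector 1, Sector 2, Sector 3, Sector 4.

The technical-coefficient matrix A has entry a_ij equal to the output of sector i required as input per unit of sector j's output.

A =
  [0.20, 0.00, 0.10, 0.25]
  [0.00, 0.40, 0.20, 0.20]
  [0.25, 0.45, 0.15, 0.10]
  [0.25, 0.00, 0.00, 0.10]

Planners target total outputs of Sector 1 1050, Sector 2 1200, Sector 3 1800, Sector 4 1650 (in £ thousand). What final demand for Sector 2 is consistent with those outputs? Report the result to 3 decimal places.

I − A =
  [   0.80     0.00    -0.10    -0.25]
  [   0.00     0.60    -0.20    -0.20]
  [  -0.25    -0.45     0.85    -0.10]
  [  -0.25     0.00     0.00     0.90]
d = (I − A) x:
  d_1 = (+0.80)·1050 + (+0.00)·1200 + (-0.10)·1800 + (-0.25)·1650 = 247.500
  d_2 = (+0.00)·1050 + (+0.60)·1200 + (-0.20)·1800 + (-0.20)·1650 = 30.000
  d_3 = (-0.25)·1050 + (-0.45)·1200 + (+0.85)·1800 + (-0.10)·1650 = 562.500
  d_4 = (-0.25)·1050 + (+0.00)·1200 + (+0.00)·1800 + (+0.90)·1650 = 1222.500

d_2 = 30.000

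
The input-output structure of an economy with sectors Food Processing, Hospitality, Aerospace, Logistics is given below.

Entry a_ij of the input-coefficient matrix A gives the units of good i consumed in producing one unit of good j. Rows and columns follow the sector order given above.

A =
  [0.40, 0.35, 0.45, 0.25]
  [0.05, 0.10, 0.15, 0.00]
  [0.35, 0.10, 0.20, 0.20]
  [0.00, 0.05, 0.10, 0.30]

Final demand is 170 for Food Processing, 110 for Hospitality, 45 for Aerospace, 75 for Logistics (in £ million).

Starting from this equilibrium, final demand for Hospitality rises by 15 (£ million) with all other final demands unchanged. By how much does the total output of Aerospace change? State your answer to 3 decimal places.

Δx_A = 13.639

I − A =
  [   0.60    -0.35    -0.45    -0.25]
  [  -0.05     0.90    -0.15     0.00]
  [  -0.35    -0.10     0.80    -0.20]
  [   0.00    -0.05    -0.10     0.70]
Compute the cofactors C_ij = (−1)^(i+j)·(3×3 minor ij) of I−A; the adjugate is their transpose:
adj(I−A) = Cᵀ =
  [ 0.474000   0.237500   0.344625   0.267750]
  [ 0.063750   0.205000   0.080000   0.045625]
  [ 0.224500   0.138125   0.365125   0.184500]
  [ 0.036625   0.034375   0.057875   0.246625]
det(I−A) = Σ_j (I−A)_1j·C_1j = (0.60)(0.474000) + (-0.35)(0.063750) + (-0.45)(0.224500) + (-0.25)(0.036625) = 0.15190625
(I − A)⁻¹ = adj(I−A) / det(I−A) ≈
  [   3.1203     1.5635     2.2687     1.7626]
  [   0.4197     1.3495     0.5266     0.3003]
  [   1.4779     0.9093     2.4036     1.2146]
  [   0.2411     0.2263     0.3810     1.6235]
Δx = (I − A)⁻¹ Δd with Δd having +15 in the Hospitality component and 0 elsewhere.
So Δx_A = L_AH · (+15), where L_AH = adj(I−A)_AH / det(I−A) = 0.138125 / 0.15190625.
Δx_A = 0.138125 × (+15) / 0.15190625 = 2.071875 / 0.15190625 ≈ 13.639.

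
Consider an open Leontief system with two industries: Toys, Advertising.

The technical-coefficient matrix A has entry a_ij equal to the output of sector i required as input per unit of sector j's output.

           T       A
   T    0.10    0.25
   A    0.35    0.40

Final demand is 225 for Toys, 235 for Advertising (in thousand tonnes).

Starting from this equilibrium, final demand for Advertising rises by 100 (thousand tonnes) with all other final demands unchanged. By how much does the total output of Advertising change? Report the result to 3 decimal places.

I − A =
  [   0.90    -0.25]
  [  -0.35     0.60]
det(I−A) = (0.90)(0.60) − (-0.25)(-0.35) = 0.4525
adj(I−A) = [[0.60, 0.25], [0.35, 0.90]]
(I − A)⁻¹ = adj(I−A) / det(I−A) ≈
  [   1.3260     0.5525]
  [   0.7735     1.9890]
Δx = (I − A)⁻¹ Δd with Δd having +100 in the Advertising component and 0 elsewhere.
So Δx_A = L_AA · (+100), where L_AA = adj(I−A)_AA / det(I−A) = 0.90 / 0.4525.
Δx_A = 0.90 × (+100) / 0.4525 = 90.00 / 0.4525 ≈ 198.895.

Δx_A = 198.895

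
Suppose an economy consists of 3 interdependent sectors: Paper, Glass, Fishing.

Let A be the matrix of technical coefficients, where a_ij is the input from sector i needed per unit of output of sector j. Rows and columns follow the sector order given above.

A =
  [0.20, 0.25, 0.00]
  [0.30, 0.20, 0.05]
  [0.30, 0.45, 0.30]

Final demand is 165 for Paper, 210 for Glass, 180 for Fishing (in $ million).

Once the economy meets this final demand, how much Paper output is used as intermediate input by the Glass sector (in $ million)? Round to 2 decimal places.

z_12 = 108.31

I − A =
  [   0.80    -0.25     0.00]
  [  -0.30     0.80    -0.05]
  [  -0.30    -0.45     0.70]
Cofactors of I−A, C_ij = (−1)^(i+j)·(minor ij) (rows/columns in the sector order above):
  C_11 = (0.80)(0.70) − (-0.05)(-0.45) = 0.5375
  C_12 = −[(-0.30)(0.70) − (-0.05)(-0.30)] = 0.2250
  C_13 = (-0.30)(-0.45) − (0.80)(-0.30) = 0.3750
  C_21 = −[(-0.25)(0.70) − (0.00)(-0.45)] = 0.1750
  C_22 = (0.80)(0.70) − (0.00)(-0.30) = 0.5600
  C_23 = −[(0.80)(-0.45) − (-0.25)(-0.30)] = 0.4350
  C_31 = (-0.25)(-0.05) − (0.00)(0.80) = 0.0125
  C_32 = −[(0.80)(-0.05) − (0.00)(-0.30)] = 0.0400
  C_33 = (0.80)(0.80) − (-0.25)(-0.30) = 0.5650
det(I−A) = Σ_j (I−A)_1j·C_1j = (0.80)(0.5375) + (-0.25)(0.2250) + (0.00)(0.3750) = 0.37375
adj(I−A) = Cᵀ =
  [ 0.5375   0.1750   0.0125]
  [ 0.2250   0.5600   0.0400]
  [ 0.3750   0.4350   0.5650]
(I − A)⁻¹ = adj(I−A) / det(I−A) ≈
  [   1.4381     0.4682     0.0334]
  [   0.6020     1.4983     0.1070]
  [   1.0033     1.1639     1.5117]
First solve x = (I − A)⁻¹ d = adj(I−A)·d / det(I−A); in particular x_2 = (0.2250·165 + 0.5600·210 + 0.0400·180) / 0.37375 = 161.925 / 0.37375 ≈ 433.2441.
Intermediate flow from 1 to 2: z_12 = a_12 · x_2 = 0.25 × 161.925 / 0.37375 = 40.48125 / 0.37375 ≈ 108.31.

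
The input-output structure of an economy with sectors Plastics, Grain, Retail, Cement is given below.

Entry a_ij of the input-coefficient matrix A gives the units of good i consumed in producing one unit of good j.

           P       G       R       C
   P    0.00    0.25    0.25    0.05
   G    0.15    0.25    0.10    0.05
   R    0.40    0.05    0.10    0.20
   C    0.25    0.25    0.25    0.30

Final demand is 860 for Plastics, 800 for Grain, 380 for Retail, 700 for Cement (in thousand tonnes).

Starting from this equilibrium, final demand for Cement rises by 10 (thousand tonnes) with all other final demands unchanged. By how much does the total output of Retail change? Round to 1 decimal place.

Δx_R = 5.5

I − A =
  [   1.00    -0.25    -0.25    -0.05]
  [  -0.15     0.75    -0.10    -0.05]
  [  -0.40    -0.05     0.90    -0.20]
  [  -0.25    -0.25    -0.25     0.70]
Compute the cofactors C_ij = (−1)^(i+j)·(3×3 minor ij) of I−A; the adjugate is their transpose:
adj(I−A) = Cᵀ =
  [ 0.414625   0.178125   0.159375   0.087875]
  [ 0.136250   0.481250   0.112500   0.076250]
  [ 0.255875   0.171875   0.471875   0.165375]
  [ 0.288125   0.296875   0.265625   0.549375]
det(I−A) = Σ_j (I−A)_1j·C_1j = (1.00)(0.414625) + (-0.25)(0.136250) + (-0.25)(0.255875) + (-0.05)(0.288125) = 0.3021875
(I − A)⁻¹ = adj(I−A) / det(I−A) ≈
  [   1.3721     0.5895     0.5274     0.2908]
  [   0.4509     1.5926     0.3723     0.2523]
  [   0.8467     0.5688     1.5615     0.5473]
  [   0.9535     0.9824     0.8790     1.8180]
Δx = (I − A)⁻¹ Δd with Δd having +10 in the Cement component and 0 elsewhere.
So Δx_R = L_RC · (+10), where L_RC = adj(I−A)_RC / det(I−A) = 0.165375 / 0.3021875.
Δx_R = 0.165375 × (+10) / 0.3021875 = 1.65375 / 0.3021875 ≈ 5.5.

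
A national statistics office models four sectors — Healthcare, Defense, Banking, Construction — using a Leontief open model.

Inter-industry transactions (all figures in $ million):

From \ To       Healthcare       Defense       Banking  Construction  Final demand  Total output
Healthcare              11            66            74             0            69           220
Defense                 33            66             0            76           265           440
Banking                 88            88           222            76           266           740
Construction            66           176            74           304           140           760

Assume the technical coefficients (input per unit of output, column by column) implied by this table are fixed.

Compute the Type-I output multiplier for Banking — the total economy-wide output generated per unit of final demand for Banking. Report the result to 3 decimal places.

m_B = 2.294

Technical coefficients a_ij = z_ij / X_j:
  a_HH = 11/220 = 0.05, a_DH = 33/220 = 0.15, a_BH = 88/220 = 0.40, a_CH = 66/220 = 0.30
  a_HD = 66/440 = 0.15, a_DD = 66/440 = 0.15, a_BD = 88/440 = 0.20, a_CD = 176/440 = 0.40
  a_HB = 74/740 = 0.10, a_DB = 0/740 = 0.00, a_BB = 222/740 = 0.30, a_CB = 74/740 = 0.10
  a_HC = 0/760 = 0.00, a_DC = 76/760 = 0.10, a_BC = 76/760 = 0.10, a_CC = 304/760 = 0.40
I − A =
  [   0.95    -0.15    -0.10     0.00]
  [  -0.15     0.85     0.00    -0.10]
  [  -0.40    -0.20     0.70    -0.10]
  [  -0.30    -0.40    -0.10     0.60]
Compute the cofactors C_ij = (−1)^(i+j)·(3×3 minor ij) of I−A; the adjugate is their transpose:
adj(I−A) = Cᵀ =
  [ 0.3185   0.0775   0.0485   0.0210]
  [ 0.0865   0.3625   0.0215   0.0640]
  [ 0.2435   0.1925   0.4285   0.1035]
  [ 0.2575   0.3125   0.1100   0.5125]
det(I−A) = Σ_j (I−A)_1j·C_1j = (0.95)(0.3185) + (-0.15)(0.0865) + (-0.10)(0.2435) + (0.00)(0.2575) = 0.26525
(I − A)⁻¹ = adj(I−A) / det(I−A) ≈
  [   1.2008     0.2922     0.1828     0.0792]
  [   0.3261     1.3666     0.0811     0.2413]
  [   0.9180     0.7257     1.6155     0.3902]
  [   0.9708     1.1781     0.4147     1.9321]
The output multiplier for sector j is the column-j sum of the Leontief inverse (I − A)⁻¹ = adj(I−A) / det(I−A).
Column B of adj(I−A): (0.0485, 0.0215, 0.4285, 0.1100); det(I−A) = 0.26525.
m_B = (0.0485 + 0.0215 + 0.4285 + 0.1100) / 0.26525 = 0.6085 / 0.26525 ≈ 2.294.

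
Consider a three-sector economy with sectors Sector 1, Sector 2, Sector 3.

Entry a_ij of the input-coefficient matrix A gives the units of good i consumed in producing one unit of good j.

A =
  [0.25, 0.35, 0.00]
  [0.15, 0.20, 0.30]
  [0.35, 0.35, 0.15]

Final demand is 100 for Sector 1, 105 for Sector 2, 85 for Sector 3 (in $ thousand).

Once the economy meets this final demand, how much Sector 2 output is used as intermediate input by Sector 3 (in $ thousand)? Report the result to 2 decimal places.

z_23 = 103.08

I − A =
  [   0.75    -0.35     0.00]
  [  -0.15     0.80    -0.30]
  [  -0.35    -0.35     0.85]
Cofactors of I−A, C_ij = (−1)^(i+j)·(minor ij) (rows/columns in the sector order above):
  C_11 = (0.80)(0.85) − (-0.30)(-0.35) = 0.5750
  C_12 = −[(-0.15)(0.85) − (-0.30)(-0.35)] = 0.2325
  C_13 = (-0.15)(-0.35) − (0.80)(-0.35) = 0.3325
  C_21 = −[(-0.35)(0.85) − (0.00)(-0.35)] = 0.2975
  C_22 = (0.75)(0.85) − (0.00)(-0.35) = 0.6375
  C_23 = −[(0.75)(-0.35) − (-0.35)(-0.35)] = 0.3850
  C_31 = (-0.35)(-0.30) − (0.00)(0.80) = 0.1050
  C_32 = −[(0.75)(-0.30) − (0.00)(-0.15)] = 0.2250
  C_33 = (0.75)(0.80) − (-0.35)(-0.15) = 0.5475
det(I−A) = Σ_j (I−A)_1j·C_1j = (0.75)(0.5750) + (-0.35)(0.2325) + (0.00)(0.3325) = 0.349875
adj(I−A) = Cᵀ =
  [ 0.5750   0.2975   0.1050]
  [ 0.2325   0.6375   0.2250]
  [ 0.3325   0.3850   0.5475]
(I − A)⁻¹ = adj(I−A) / det(I−A) ≈
  [   1.6434     0.8503     0.3001]
  [   0.6645     1.8221     0.6431]
  [   0.9503     1.1004     1.5648]
First solve x = (I − A)⁻¹ d = adj(I−A)·d / det(I−A); in particular x_3 = (0.3325·100 + 0.3850·105 + 0.5475·85) / 0.349875 = 120.2125 / 0.349875 ≈ 343.5870.
Intermediate flow from 2 to 3: z_23 = a_23 · x_3 = 0.30 × 120.2125 / 0.349875 = 36.06375 / 0.349875 ≈ 103.08.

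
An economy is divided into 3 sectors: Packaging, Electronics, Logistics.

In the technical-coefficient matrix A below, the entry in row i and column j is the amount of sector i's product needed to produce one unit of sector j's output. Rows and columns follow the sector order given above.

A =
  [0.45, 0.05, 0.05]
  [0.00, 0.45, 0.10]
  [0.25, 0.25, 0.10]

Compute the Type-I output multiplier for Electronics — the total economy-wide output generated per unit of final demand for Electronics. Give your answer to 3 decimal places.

I − A =
  [   0.55    -0.05    -0.05]
  [   0.00     0.55    -0.10]
  [  -0.25    -0.25     0.90]
Cofactors of I−A, C_ij = (−1)^(i+j)·(minor ij) (rows/columns in the sector order above):
  C_11 = (0.55)(0.90) − (-0.10)(-0.25) = 0.4700
  C_12 = −[(0.00)(0.90) − (-0.10)(-0.25)] = 0.0250
  C_13 = (0.00)(-0.25) − (0.55)(-0.25) = 0.1375
  C_21 = −[(-0.05)(0.90) − (-0.05)(-0.25)] = 0.0575
  C_22 = (0.55)(0.90) − (-0.05)(-0.25) = 0.4825
  C_23 = −[(0.55)(-0.25) − (-0.05)(-0.25)] = 0.1500
  C_31 = (-0.05)(-0.10) − (-0.05)(0.55) = 0.0325
  C_32 = −[(0.55)(-0.10) − (-0.05)(0.00)] = 0.0550
  C_33 = (0.55)(0.55) − (-0.05)(0.00) = 0.3025
det(I−A) = Σ_j (I−A)_1j·C_1j = (0.55)(0.4700) + (-0.05)(0.0250) + (-0.05)(0.1375) = 0.250375
adj(I−A) = Cᵀ =
  [ 0.4700   0.0575   0.0325]
  [ 0.0250   0.4825   0.0550]
  [ 0.1375   0.1500   0.3025]
(I − A)⁻¹ = adj(I−A) / det(I−A) ≈
  [   1.8772     0.2297     0.1298]
  [   0.0999     1.9271     0.2197]
  [   0.5492     0.5991     1.2082]
The output multiplier for sector j is the column-j sum of the Leontief inverse (I − A)⁻¹ = adj(I−A) / det(I−A).
Column 2 of adj(I−A): (0.0575, 0.4825, 0.1500); det(I−A) = 0.250375.
m_2 = (0.0575 + 0.4825 + 0.1500) / 0.250375 = 0.69 / 0.250375 ≈ 2.756.

m_2 = 2.756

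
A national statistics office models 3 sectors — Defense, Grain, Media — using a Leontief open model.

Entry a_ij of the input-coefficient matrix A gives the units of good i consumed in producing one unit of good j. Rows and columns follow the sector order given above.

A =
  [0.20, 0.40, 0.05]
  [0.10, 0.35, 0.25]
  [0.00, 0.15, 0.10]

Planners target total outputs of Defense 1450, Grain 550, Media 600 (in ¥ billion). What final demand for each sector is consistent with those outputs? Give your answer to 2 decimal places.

d_1 = 910.00, d_2 = 62.50, d_3 = 457.50

I − A =
  [   0.80    -0.40    -0.05]
  [  -0.10     0.65    -0.25]
  [   0.00    -0.15     0.90]
d = (I − A) x:
  d_1 = (+0.80)·1450 + (-0.40)·550 + (-0.05)·600 = 910.00
  d_2 = (-0.10)·1450 + (+0.65)·550 + (-0.25)·600 = 62.50
  d_3 = (+0.00)·1450 + (-0.15)·550 + (+0.90)·600 = 457.50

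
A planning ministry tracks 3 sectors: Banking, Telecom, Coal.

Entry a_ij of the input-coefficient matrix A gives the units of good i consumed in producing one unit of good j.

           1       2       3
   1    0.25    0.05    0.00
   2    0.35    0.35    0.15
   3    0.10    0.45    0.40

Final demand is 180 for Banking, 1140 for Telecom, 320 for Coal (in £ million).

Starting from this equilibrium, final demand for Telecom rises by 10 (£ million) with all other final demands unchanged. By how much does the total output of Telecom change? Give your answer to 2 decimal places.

Δx_2 = 19.51

I − A =
  [   0.75    -0.05     0.00]
  [  -0.35     0.65    -0.15]
  [  -0.10    -0.45     0.60]
Cofactors of I−A, C_ij = (−1)^(i+j)·(minor ij) (rows/columns in the sector order above):
  C_11 = (0.65)(0.60) − (-0.15)(-0.45) = 0.3225
  C_12 = −[(-0.35)(0.60) − (-0.15)(-0.10)] = 0.2250
  C_13 = (-0.35)(-0.45) − (0.65)(-0.10) = 0.2225
  C_21 = −[(-0.05)(0.60) − (0.00)(-0.45)] = 0.0300
  C_22 = (0.75)(0.60) − (0.00)(-0.10) = 0.4500
  C_23 = −[(0.75)(-0.45) − (-0.05)(-0.10)] = 0.3425
  C_31 = (-0.05)(-0.15) − (0.00)(0.65) = 0.0075
  C_32 = −[(0.75)(-0.15) − (0.00)(-0.35)] = 0.1125
  C_33 = (0.75)(0.65) − (-0.05)(-0.35) = 0.4700
det(I−A) = Σ_j (I−A)_1j·C_1j = (0.75)(0.3225) + (-0.05)(0.2250) + (0.00)(0.2225) = 0.230625
adj(I−A) = Cᵀ =
  [ 0.3225   0.0300   0.0075]
  [ 0.2250   0.4500   0.1125]
  [ 0.2225   0.3425   0.4700]
(I − A)⁻¹ = adj(I−A) / det(I−A) ≈
  [   1.3984     0.1301     0.0325]
  [   0.9756     1.9512     0.4878]
  [   0.9648     1.4851     2.0379]
Δx = (I − A)⁻¹ Δd with Δd having +10 in the Telecom component and 0 elsewhere.
So Δx_2 = L_22 · (+10), where L_22 = adj(I−A)_22 / det(I−A) = 0.4500 / 0.230625.
Δx_2 = 0.4500 × (+10) / 0.230625 = 4.50 / 0.230625 ≈ 19.51.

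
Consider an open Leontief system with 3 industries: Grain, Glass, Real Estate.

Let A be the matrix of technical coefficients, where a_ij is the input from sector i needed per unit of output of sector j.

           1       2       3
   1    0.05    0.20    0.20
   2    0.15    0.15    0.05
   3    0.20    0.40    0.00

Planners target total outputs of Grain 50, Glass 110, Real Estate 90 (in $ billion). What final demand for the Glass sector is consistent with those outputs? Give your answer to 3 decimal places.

d_2 = 81.500

I − A =
  [   0.95    -0.20    -0.20]
  [  -0.15     0.85    -0.05]
  [  -0.20    -0.40     1.00]
d = (I − A) x:
  d_1 = (+0.95)·50 + (-0.20)·110 + (-0.20)·90 = 7.500
  d_2 = (-0.15)·50 + (+0.85)·110 + (-0.05)·90 = 81.500
  d_3 = (-0.20)·50 + (-0.40)·110 + (+1.00)·90 = 36.000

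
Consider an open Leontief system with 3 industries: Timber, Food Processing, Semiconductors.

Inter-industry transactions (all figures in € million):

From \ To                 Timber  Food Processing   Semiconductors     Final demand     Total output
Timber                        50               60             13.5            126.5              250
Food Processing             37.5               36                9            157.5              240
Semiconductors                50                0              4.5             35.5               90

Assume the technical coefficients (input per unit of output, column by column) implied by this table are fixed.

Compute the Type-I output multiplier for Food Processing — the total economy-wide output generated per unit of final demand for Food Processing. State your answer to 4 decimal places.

Technical coefficients a_ij = z_ij / X_j:
  a_TT = 50/250 = 0.20, a_FT = 37.5/250 = 0.15, a_ST = 50/250 = 0.20
  a_TF = 60/240 = 0.25, a_FF = 36/240 = 0.15, a_SF = 0/240 = 0.00
  a_TS = 13.5/90 = 0.15, a_FS = 9/90 = 0.10, a_SS = 4.5/90 = 0.05
I − A =
  [   0.80    -0.25    -0.15]
  [  -0.15     0.85    -0.10]
  [  -0.20     0.00     0.95]
Cofactors of I−A, C_ij = (−1)^(i+j)·(minor ij) (rows/columns in the sector order above):
  C_11 = (0.85)(0.95) − (-0.10)(0.00) = 0.8075
  C_12 = −[(-0.15)(0.95) − (-0.10)(-0.20)] = 0.1625
  C_13 = (-0.15)(0.00) − (0.85)(-0.20) = 0.1700
  C_21 = −[(-0.25)(0.95) − (-0.15)(0.00)] = 0.2375
  C_22 = (0.80)(0.95) − (-0.15)(-0.20) = 0.7300
  C_23 = −[(0.80)(0.00) − (-0.25)(-0.20)] = 0.0500
  C_31 = (-0.25)(-0.10) − (-0.15)(0.85) = 0.1525
  C_32 = −[(0.80)(-0.10) − (-0.15)(-0.15)] = 0.1025
  C_33 = (0.80)(0.85) − (-0.25)(-0.15) = 0.6425
det(I−A) = Σ_j (I−A)_1j·C_1j = (0.80)(0.8075) + (-0.25)(0.1625) + (-0.15)(0.1700) = 0.579875
adj(I−A) = Cᵀ =
  [ 0.8075   0.2375   0.1525]
  [ 0.1625   0.7300   0.1025]
  [ 0.1700   0.0500   0.6425]
(I − A)⁻¹ = adj(I−A) / det(I−A) ≈
  [   1.39254     0.40957     0.26299]
  [   0.28023     1.25889     0.17676]
  [   0.29317     0.08623     1.10800]
The output multiplier for sector j is the column-j sum of the Leontief inverse (I − A)⁻¹ = adj(I−A) / det(I−A).
Column F of adj(I−A): (0.2375, 0.7300, 0.0500); det(I−A) = 0.579875.
m_F = (0.2375 + 0.7300 + 0.0500) / 0.579875 = 1.0175 / 0.579875 ≈ 1.7547.

m_F = 1.7547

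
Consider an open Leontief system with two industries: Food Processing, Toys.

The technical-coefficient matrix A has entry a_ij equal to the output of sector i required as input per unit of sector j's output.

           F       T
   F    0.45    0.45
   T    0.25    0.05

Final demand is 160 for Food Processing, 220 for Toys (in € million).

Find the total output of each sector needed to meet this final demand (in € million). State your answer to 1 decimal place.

x_F = 612.2, x_T = 392.7

I − A =
  [   0.55    -0.45]
  [  -0.25     0.95]
det(I−A) = (0.55)(0.95) − (-0.45)(-0.25) = 0.4100
adj(I−A) = [[0.95, 0.45], [0.25, 0.55]]
(I − A)⁻¹ = adj(I−A) / det(I−A) ≈
  [   2.3171     1.0976]
  [   0.6098     1.3415]
x = (I − A)⁻¹ d = adj(I−A)·d / det(I−A), with det(I−A) = 0.4100:
  x_F = (0.95·160 + 0.45·220) / 0.4100 = 251.00 / 0.4100 ≈ 612.2
  x_T = (0.25·160 + 0.55·220) / 0.4100 = 161.00 / 0.4100 ≈ 392.7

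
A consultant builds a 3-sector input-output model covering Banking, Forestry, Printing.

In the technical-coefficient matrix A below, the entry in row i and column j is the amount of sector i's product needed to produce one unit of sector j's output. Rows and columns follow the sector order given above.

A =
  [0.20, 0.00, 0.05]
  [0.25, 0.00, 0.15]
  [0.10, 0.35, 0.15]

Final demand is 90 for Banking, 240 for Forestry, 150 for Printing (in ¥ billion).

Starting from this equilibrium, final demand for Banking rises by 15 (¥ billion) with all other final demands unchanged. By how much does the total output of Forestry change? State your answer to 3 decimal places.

Δx_F = 5.429

I − A =
  [   0.80     0.00    -0.05]
  [  -0.25     1.00    -0.15]
  [  -0.10    -0.35     0.85]
Cofactors of I−A, C_ij = (−1)^(i+j)·(minor ij) (rows/columns in the sector order above):
  C_11 = (1.00)(0.85) − (-0.15)(-0.35) = 0.7975
  C_12 = −[(-0.25)(0.85) − (-0.15)(-0.10)] = 0.2275
  C_13 = (-0.25)(-0.35) − (1.00)(-0.10) = 0.1875
  C_21 = −[(0.00)(0.85) − (-0.05)(-0.35)] = 0.0175
  C_22 = (0.80)(0.85) − (-0.05)(-0.10) = 0.6750
  C_23 = −[(0.80)(-0.35) − (0.00)(-0.10)] = 0.2800
  C_31 = (0.00)(-0.15) − (-0.05)(1.00) = 0.0500
  C_32 = −[(0.80)(-0.15) − (-0.05)(-0.25)] = 0.1325
  C_33 = (0.80)(1.00) − (0.00)(-0.25) = 0.8000
det(I−A) = Σ_j (I−A)_1j·C_1j = (0.80)(0.7975) + (0.00)(0.2275) + (-0.05)(0.1875) = 0.628625
adj(I−A) = Cᵀ =
  [ 0.7975   0.0175   0.0500]
  [ 0.2275   0.6750   0.1325]
  [ 0.1875   0.2800   0.8000]
(I − A)⁻¹ = adj(I−A) / det(I−A) ≈
  [   1.2686     0.0278     0.0795]
  [   0.3619     1.0738     0.2108]
  [   0.2983     0.4454     1.2726]
Δx = (I − A)⁻¹ Δd with Δd having +15 in the Banking component and 0 elsewhere.
So Δx_F = L_FB · (+15), where L_FB = adj(I−A)_FB / det(I−A) = 0.2275 / 0.628625.
Δx_F = 0.2275 × (+15) / 0.628625 = 3.4125 / 0.628625 ≈ 5.429.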